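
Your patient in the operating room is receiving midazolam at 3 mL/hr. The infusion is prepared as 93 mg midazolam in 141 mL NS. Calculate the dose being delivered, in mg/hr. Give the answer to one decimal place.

2.0 mg/hr

Concentration = 93 mg ÷ 141 mL = 0.6595745 mg/mL
Drug rate = 3 mL/hr × 0.6595745 mg/mL = 1.978723 mg/hr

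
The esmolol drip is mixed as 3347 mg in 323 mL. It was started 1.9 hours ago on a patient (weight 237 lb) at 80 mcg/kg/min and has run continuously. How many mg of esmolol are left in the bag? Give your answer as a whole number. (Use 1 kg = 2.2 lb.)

2365 mg

Weight = 237 lb ÷ 2.2 lb/kg = 107.7273 kg
Dose = 80 mcg/kg/min × 107.7273 kg = 8618.182 mcg/min
8618.182 mcg/min × 60 min/hr = 517090.9 mcg/hr
Concentration = 3347 mg ÷ 323 mL = 10.36223 mg/mL = 10362.23 mcg/mL
Rate = 517090.9 mcg/hr ÷ 10362.23 mcg/mL = 49.90151 mL/hr
Volume infused = 49.90151 mL/hr × 1.9 hr = 94.81287 mL
Volume remaining = 323 − 94.81287 = 228.1871 mL
Drug remaining = 228.1871 mL × 10362.23 mcg/mL = 2364527 mcg = 2364.527 mg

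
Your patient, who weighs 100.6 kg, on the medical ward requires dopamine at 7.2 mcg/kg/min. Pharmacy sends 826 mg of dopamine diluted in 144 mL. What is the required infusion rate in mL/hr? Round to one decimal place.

Dose = 7.2 mcg/kg/min × 100.6 kg = 724.32 mcg/min
724.32 mcg/min × 60 min/hr = 43459.2 mcg/hr
Concentration = 826 mg ÷ 144 mL = 5.736111 mg/mL = 5736.111 mcg/mL
Rate = 43459.2 mcg/hr ÷ 5736.111 mcg/mL = 7.576422 mL/hr

7.6 mL/hr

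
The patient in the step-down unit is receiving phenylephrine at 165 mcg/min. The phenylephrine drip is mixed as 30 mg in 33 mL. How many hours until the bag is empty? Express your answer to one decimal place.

165 mcg/min × 60 min/hr = 9900 mcg/hr
Concentration = 30 mg ÷ 33 mL = 0.9090909 mg/mL = 909.0909 mcg/mL
Rate = 9900 mcg/hr ÷ 909.0909 mcg/mL = 10.89 mL/hr
Duration = 33 mL ÷ 10.89 mL/hr = 3.030303 hr

3.0 hours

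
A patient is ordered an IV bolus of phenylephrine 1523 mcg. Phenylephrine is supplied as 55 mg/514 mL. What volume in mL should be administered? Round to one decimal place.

Concentration = 55 mg ÷ 514 mL = 0.1070039 mg/mL = 107.0039 mcg/mL
Volume = 1523 mcg ÷ 107.0039 mcg/mL = 14.23313 mL

14.2 mL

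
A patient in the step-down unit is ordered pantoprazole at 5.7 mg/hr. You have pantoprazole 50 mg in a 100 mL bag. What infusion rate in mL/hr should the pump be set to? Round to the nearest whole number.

Concentration = 50 mg ÷ 100 mL = 0.5 mg/mL
Rate = 5.7 mg/hr ÷ 0.5 mg/mL = 11.4 mL/hr

11 mL/hr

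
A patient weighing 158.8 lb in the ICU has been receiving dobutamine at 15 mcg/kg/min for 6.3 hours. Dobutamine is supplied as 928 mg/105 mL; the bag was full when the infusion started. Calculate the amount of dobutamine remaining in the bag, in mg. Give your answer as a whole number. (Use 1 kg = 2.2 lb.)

Weight = 158.8 lb ÷ 2.2 lb/kg = 72.18182 kg
Dose = 15 mcg/kg/min × 72.18182 kg = 1082.727 mcg/min
1082.727 mcg/min × 60 min/hr = 64963.64 mcg/hr
Concentration = 928 mg ÷ 105 mL = 8.838095 mg/mL = 8838.095 mcg/mL
Rate = 64963.64 mcg/hr ÷ 8838.095 mcg/mL = 7.350411 mL/hr
Volume infused = 7.350411 mL/hr × 6.3 hr = 46.30759 mL
Volume remaining = 105 − 46.30759 = 58.69241 mL
Drug remaining = 58.69241 mL × 8838.095 mcg/mL = 518729.1 mcg = 518.7291 mg

519 mg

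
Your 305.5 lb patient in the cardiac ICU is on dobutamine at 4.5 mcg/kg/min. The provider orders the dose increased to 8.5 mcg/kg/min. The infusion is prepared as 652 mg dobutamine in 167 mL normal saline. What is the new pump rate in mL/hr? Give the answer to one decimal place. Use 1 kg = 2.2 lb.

18.1 mL/hr

Weight = 305.5 lb ÷ 2.2 lb/kg = 138.8636 kg
Dose = 8.5 mcg/kg/min × 138.8636 kg = 1180.341 mcg/min
1180.341 mcg/min × 60 min/hr = 70820.45 mcg/hr
Concentration = 652 mg ÷ 167 mL = 3.904192 mg/mL = 3904.192 mcg/mL
Rate = 70820.45 mcg/hr ÷ 3904.192 mcg/mL = 18.13959 mL/hr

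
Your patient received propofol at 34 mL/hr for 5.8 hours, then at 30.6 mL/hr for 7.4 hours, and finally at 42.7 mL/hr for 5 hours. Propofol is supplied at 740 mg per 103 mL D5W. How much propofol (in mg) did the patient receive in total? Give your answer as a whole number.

4578 mg

Concentration = 740 mg ÷ 103 mL = 7.184466 mg/mL
Stage 1: 34 mL/hr × 5.8 hr = 197.2 mL → 197.2 mL × 7.184466 mg/mL = 1416.777 mg
Stage 2: 30.6 mL/hr × 7.4 hr = 226.44 mL → 226.44 mL × 7.184466 mg/mL = 1626.85 mg
Stage 3: 42.7 mL/hr × 5 hr = 213.5 mL → 213.5 mL × 7.184466 mg/mL = 1533.883 mg
Total = 1416.777 + 1626.85 + 1533.883 = 4577.511 mg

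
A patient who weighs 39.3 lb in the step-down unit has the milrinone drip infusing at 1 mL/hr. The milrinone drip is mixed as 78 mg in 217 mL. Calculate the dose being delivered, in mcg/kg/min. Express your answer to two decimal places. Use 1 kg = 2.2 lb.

Weight = 39.3 lb ÷ 2.2 lb/kg = 17.86364 kg
Concentration = 78 mg ÷ 217 mL = 0.359447 mg/mL = 359.447 mcg/mL
Drug rate = 1 mL/hr × 359.447 mcg/mL = 359.447 mcg/hr
359.447 mcg/hr ÷ 60 min/hr = 5.990783 mcg/min
5.990783 mcg/min ÷ 17.86364 kg = 0.3353619 mcg/kg/min

0.34 mcg/kg/min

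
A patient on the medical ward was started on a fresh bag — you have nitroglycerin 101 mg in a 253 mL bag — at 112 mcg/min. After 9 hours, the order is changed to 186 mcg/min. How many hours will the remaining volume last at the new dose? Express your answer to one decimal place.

3.6 hours

Initial rate:
112 mcg/min × 60 min/hr = 6720 mcg/hr
Concentration = 101 mg ÷ 253 mL = 0.3992095 mg/mL = 399.2095 mcg/mL
Rate = 6720 mcg/hr ÷ 399.2095 mcg/mL = 16.83327 mL/hr
Volume infused so far = 16.83327 mL/hr × 9 hr = 151.4994 mL
Volume remaining = 253 − 151.4994 = 101.5006 mL
New rate:
186 mcg/min × 60 min/hr = 11160 mcg/hr
Rate = 11160 mcg/hr ÷ 399.2095 mcg/mL = 27.95525 mL/hr
Time remaining = 101.5006 mL ÷ 27.95525 mL/hr = 3.630824 hr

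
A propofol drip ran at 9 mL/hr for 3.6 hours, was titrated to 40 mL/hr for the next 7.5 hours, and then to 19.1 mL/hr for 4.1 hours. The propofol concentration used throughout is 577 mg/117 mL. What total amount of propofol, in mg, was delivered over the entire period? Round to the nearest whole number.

Concentration = 577 mg ÷ 117 mL = 4.931624 mg/mL
Stage 1: 9 mL/hr × 3.6 hr = 32.4 mL → 32.4 mL × 4.931624 mg/mL = 159.7846 mg
Stage 2: 40 mL/hr × 7.5 hr = 300 mL → 300 mL × 4.931624 mg/mL = 1479.487 mg
Stage 3: 19.1 mL/hr × 4.1 hr = 78.31 mL → 78.31 mL × 4.931624 mg/mL = 386.1955 mg
Total = 159.7846 + 1479.487 + 386.1955 = 2025.467 mg

2025 mg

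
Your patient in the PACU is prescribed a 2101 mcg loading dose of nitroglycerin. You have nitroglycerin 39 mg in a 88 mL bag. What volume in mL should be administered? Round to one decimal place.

4.7 mL

Concentration = 39 mg ÷ 88 mL = 0.4431818 mg/mL = 443.1818 mcg/mL
Volume = 2101 mcg ÷ 443.1818 mcg/mL = 4.740718 mL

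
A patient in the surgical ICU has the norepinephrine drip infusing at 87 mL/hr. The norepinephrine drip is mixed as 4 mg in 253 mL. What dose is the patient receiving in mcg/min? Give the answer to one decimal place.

22.9 mcg/min

Concentration = 4 mg ÷ 253 mL = 0.01581028 mg/mL = 15.81028 mcg/mL
Drug rate = 87 mL/hr × 15.81028 mcg/mL = 1375.494 mcg/hr
1375.494 mcg/hr ÷ 60 min/hr = 22.9249 mcg/min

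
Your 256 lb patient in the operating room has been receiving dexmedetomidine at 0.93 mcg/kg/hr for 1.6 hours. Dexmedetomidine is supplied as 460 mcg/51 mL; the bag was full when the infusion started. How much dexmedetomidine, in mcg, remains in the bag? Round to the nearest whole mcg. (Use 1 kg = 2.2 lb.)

287 mcg

Weight = 256 lb ÷ 2.2 lb/kg = 116.3636 kg
Dose = 0.93 mcg/kg/hr × 116.3636 kg = 108.2182 mcg/hr
Concentration = 460 mcg ÷ 51 mL = 9.019608 mcg/mL
Rate = 108.2182 mcg/hr ÷ 9.019608 mcg/mL = 11.9981 mL/hr
Volume infused = 11.9981 mL/hr × 1.6 hr = 19.19696 mL
Volume remaining = 51 − 19.19696 = 31.80304 mL
Drug remaining = 31.80304 mL × 9.019608 mcg/mL = 286.8509 mcg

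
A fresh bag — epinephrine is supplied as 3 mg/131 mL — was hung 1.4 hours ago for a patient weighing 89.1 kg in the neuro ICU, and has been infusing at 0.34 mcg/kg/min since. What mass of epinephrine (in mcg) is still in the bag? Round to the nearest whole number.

Dose = 0.34 mcg/kg/min × 89.1 kg = 30.294 mcg/min
30.294 mcg/min × 60 min/hr = 1817.64 mcg/hr
Concentration = 3 mg ÷ 131 mL = 0.02290076 mg/mL = 22.90076 mcg/mL
Rate = 1817.64 mcg/hr ÷ 22.90076 mcg/mL = 79.37028 mL/hr
Volume infused = 79.37028 mL/hr × 1.4 hr = 111.1184 mL
Volume remaining = 131 − 111.1184 = 19.88161 mL
Drug remaining = 19.88161 mL × 22.90076 mcg/mL = 455.304 mcg

455 mcg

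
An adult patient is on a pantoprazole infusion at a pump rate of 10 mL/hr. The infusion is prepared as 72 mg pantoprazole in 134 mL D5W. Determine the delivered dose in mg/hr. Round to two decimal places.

5.37 mg/hr

Concentration = 72 mg ÷ 134 mL = 0.5373134 mg/mL
Drug rate = 10 mL/hr × 0.5373134 mg/mL = 5.373134 mg/hr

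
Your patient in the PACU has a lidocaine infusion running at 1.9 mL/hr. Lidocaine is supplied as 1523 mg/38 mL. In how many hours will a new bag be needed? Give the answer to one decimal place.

20.0 hours

Duration = 38 mL ÷ 1.9 mL/hr = 20 hr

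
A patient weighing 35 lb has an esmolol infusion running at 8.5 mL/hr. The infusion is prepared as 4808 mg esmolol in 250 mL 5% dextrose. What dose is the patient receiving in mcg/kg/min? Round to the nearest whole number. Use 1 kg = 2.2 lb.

Weight = 35 lb ÷ 2.2 lb/kg = 15.90909 kg
Concentration = 4808 mg ÷ 250 mL = 19.232 mg/mL = 19232 mcg/mL
Drug rate = 8.5 mL/hr × 19232 mcg/mL = 163472 mcg/hr
163472 mcg/hr ÷ 60 min/hr = 2724.533 mcg/min
2724.533 mcg/min ÷ 15.90909 kg = 171.2564 mcg/kg/min

171 mcg/kg/min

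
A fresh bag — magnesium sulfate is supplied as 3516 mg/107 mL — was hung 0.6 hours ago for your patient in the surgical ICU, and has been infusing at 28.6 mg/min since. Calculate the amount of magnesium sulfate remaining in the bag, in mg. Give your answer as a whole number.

2486 mg

28.6 mg/min × 60 min/hr = 1716 mg/hr
Concentration = 3516 mg ÷ 107 mL = 32.85981 mg/mL
Rate = 1716 mg/hr ÷ 32.85981 mg/mL = 52.22184 mL/hr
Volume infused = 52.22184 mL/hr × 0.6 hr = 31.33311 mL
Volume remaining = 107 − 31.33311 = 75.66689 mL
Drug remaining = 75.66689 mL × 32.85981 mg/mL = 2486.4 mg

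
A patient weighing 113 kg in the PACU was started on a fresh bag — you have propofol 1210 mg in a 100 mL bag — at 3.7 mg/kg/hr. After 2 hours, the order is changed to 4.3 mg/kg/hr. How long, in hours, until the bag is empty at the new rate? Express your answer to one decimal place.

Initial rate:
Dose = 3.7 mg/kg/hr × 113 kg = 418.1 mg/hr
Concentration = 1210 mg ÷ 100 mL = 12.1 mg/mL
Rate = 418.1 mg/hr ÷ 12.1 mg/mL = 34.55372 mL/hr
Volume infused so far = 34.55372 mL/hr × 2 hr = 69.10744 mL
Volume remaining = 100 − 69.10744 = 30.89256 mL
New rate:
Dose = 4.3 mg/kg/hr × 113 kg = 485.9 mg/hr
Rate = 485.9 mg/hr ÷ 12.1 mg/mL = 40.15702 mL/hr
Time remaining = 30.89256 mL ÷ 40.15702 mL/hr = 0.7692941 hr

0.8 hours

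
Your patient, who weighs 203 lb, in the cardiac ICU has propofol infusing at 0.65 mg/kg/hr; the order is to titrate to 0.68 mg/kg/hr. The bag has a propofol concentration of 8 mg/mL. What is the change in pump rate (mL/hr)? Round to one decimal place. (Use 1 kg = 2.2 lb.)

0.3 mL/hr

At the current dose:
Weight = 203 lb ÷ 2.2 lb/kg = 92.27273 kg
Dose = 0.65 mg/kg/hr × 92.27273 kg = 59.97727 mg/hr
Rate = 59.97727 mg/hr ÷ 8 mg/mL = 7.497159 mL/hr
At the new dose:
Dose = 0.68 mg/kg/hr × 92.27273 kg = 62.74545 mg/hr
Rate = 62.74545 mg/hr ÷ 8 mg/mL = 7.843182 mL/hr
Change = 7.843182 − 7.497159 = 0.3460227 mL/hr → 0.3460227 mL/hr increase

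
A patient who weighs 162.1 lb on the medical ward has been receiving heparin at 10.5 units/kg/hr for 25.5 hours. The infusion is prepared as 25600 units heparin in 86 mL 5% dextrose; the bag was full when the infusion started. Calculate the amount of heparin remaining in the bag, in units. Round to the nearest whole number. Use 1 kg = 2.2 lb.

Weight = 162.1 lb ÷ 2.2 lb/kg = 73.68182 kg
Dose = 10.5 units/kg/hr × 73.68182 kg = 773.6591 units/hr
Concentration = 25600 units ÷ 86 mL = 297.6744 units/mL
Rate = 773.6591 units/hr ÷ 297.6744 units/mL = 2.599011 mL/hr
Volume infused = 2.599011 mL/hr × 25.5 hr = 66.27478 mL
Volume remaining = 86 − 66.27478 = 19.72522 mL
Drug remaining = 19.72522 mL × 297.6744 units/mL = 5871.693 units

5872 units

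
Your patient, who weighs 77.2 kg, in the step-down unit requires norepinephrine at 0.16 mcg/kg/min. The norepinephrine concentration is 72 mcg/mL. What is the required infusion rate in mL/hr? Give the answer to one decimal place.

Dose = 0.16 mcg/kg/min × 77.2 kg = 12.352 mcg/min
12.352 mcg/min × 60 min/hr = 741.12 mcg/hr
Rate = 741.12 mcg/hr ÷ 72 mcg/mL = 10.29333 mL/hr

10.3 mL/hr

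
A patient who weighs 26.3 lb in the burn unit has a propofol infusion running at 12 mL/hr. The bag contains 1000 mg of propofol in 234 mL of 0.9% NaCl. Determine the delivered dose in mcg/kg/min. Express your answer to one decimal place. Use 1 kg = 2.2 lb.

71.5 mcg/kg/min

Weight = 26.3 lb ÷ 2.2 lb/kg = 11.95455 kg
Concentration = 1000 mg ÷ 234 mL = 4.273504 mg/mL = 4273.504 mcg/mL
Drug rate = 12 mL/hr × 4273.504 mcg/mL = 51282.05 mcg/hr
51282.05 mcg/hr ÷ 60 min/hr = 854.7009 mcg/min
854.7009 mcg/min ÷ 11.95455 kg = 71.49589 mcg/kg/min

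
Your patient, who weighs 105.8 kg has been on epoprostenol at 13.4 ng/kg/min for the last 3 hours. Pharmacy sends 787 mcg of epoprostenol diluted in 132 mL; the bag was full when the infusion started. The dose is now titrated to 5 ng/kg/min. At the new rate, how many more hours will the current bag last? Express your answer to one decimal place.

16.8 hours

Initial rate:
Dose = 13.4 ng/kg/min × 105.8 kg = 1417.72 ng/min
1417.72 ng/min × 60 min/hr = 85063.2 ng/hr
Concentration = 787 mcg ÷ 132 mL = 5.962121 mcg/mL = 5962.121 ng/mL
Rate = 85063.2 ng/hr ÷ 5962.121 ng/mL = 14.26727 mL/hr
Volume infused so far = 14.26727 mL/hr × 3 hr = 42.80181 mL
Volume remaining = 132 − 42.80181 = 89.19819 mL
New rate:
Dose = 5 ng/kg/min × 105.8 kg = 529 ng/min
529 ng/min × 60 min/hr = 31740 ng/hr
Rate = 31740 ng/hr ÷ 5962.121 ng/mL = 5.323609 mL/hr
Time remaining = 89.19819 mL ÷ 5.323609 mL/hr = 16.75521 hr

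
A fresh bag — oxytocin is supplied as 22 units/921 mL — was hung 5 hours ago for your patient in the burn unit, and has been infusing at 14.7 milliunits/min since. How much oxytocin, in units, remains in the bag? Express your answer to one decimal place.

17.6 units

14.7 milliunits/min × 60 min/hr = 882 milliunits/hr
Concentration = 22 units ÷ 921 mL = 0.02388708 units/mL = 23.88708 milliunits/mL
Rate = 882 milliunits/hr ÷ 23.88708 milliunits/mL = 36.92373 mL/hr
Volume infused = 36.92373 mL/hr × 5 hr = 184.6186 mL
Volume remaining = 921 − 184.6186 = 736.3814 mL
Drug remaining = 736.3814 mL × 23.88708 milliunits/mL = 17590 milliunits = 17.59 units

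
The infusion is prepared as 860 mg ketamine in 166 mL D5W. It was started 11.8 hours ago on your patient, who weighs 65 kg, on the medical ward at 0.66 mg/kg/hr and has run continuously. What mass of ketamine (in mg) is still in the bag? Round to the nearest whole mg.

Dose = 0.66 mg/kg/hr × 65 kg = 42.9 mg/hr
Concentration = 860 mg ÷ 166 mL = 5.180723 mg/mL
Rate = 42.9 mg/hr ÷ 5.180723 mg/mL = 8.280698 mL/hr
Volume infused = 8.280698 mL/hr × 11.8 hr = 97.71223 mL
Volume remaining = 166 − 97.71223 = 68.28777 mL
Drug remaining = 68.28777 mL × 5.180723 mg/mL = 353.78 mg

354 mg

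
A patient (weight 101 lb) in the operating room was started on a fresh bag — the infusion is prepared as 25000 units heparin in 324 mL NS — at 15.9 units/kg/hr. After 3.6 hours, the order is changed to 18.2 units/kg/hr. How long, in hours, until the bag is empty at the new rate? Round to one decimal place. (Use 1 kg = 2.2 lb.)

26.8 hours

Initial rate:
Weight = 101 lb ÷ 2.2 lb/kg = 45.90909 kg
Dose = 15.9 units/kg/hr × 45.90909 kg = 729.9545 units/hr
Concentration = 25000 units ÷ 324 mL = 77.16049 units/mL
Rate = 729.9545 units/hr ÷ 77.16049 units/mL = 9.460211 mL/hr
Volume infused so far = 9.460211 mL/hr × 3.6 hr = 34.05676 mL
Volume remaining = 324 − 34.05676 = 289.9432 mL
New rate:
Dose = 18.2 units/kg/hr × 45.90909 kg = 835.5455 units/hr
Rate = 835.5455 units/hr ÷ 77.16049 units/mL = 10.82867 mL/hr
Time remaining = 289.9432 mL ÷ 10.82867 mL/hr = 26.77552 hr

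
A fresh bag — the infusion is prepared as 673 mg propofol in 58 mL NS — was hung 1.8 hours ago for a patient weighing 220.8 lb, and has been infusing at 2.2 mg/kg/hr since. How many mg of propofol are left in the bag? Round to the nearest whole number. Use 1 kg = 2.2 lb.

Weight = 220.8 lb ÷ 2.2 lb/kg = 100.3636 kg
Dose = 2.2 mg/kg/hr × 100.3636 kg = 220.8 mg/hr
Concentration = 673 mg ÷ 58 mL = 11.60345 mg/mL
Rate = 220.8 mg/hr ÷ 11.60345 mg/mL = 19.02883 mL/hr
Volume infused = 19.02883 mL/hr × 1.8 hr = 34.25189 mL
Volume remaining = 58 − 34.25189 = 23.74811 mL
Drug remaining = 23.74811 mL × 11.60345 mg/mL = 275.56 mg

276 mg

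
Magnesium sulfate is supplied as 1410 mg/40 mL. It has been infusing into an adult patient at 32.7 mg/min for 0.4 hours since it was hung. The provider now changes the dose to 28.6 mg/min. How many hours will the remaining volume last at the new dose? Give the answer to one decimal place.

0.4 hours

Initial rate:
32.7 mg/min × 60 min/hr = 1962 mg/hr
Concentration = 1410 mg ÷ 40 mL = 35.25 mg/mL
Rate = 1962 mg/hr ÷ 35.25 mg/mL = 55.65957 mL/hr
Volume infused so far = 55.65957 mL/hr × 0.4 hr = 22.26383 mL
Volume remaining = 40 − 22.26383 = 17.73617 mL
New rate:
28.6 mg/min × 60 min/hr = 1716 mg/hr
Rate = 1716 mg/hr ÷ 35.25 mg/mL = 48.68085 mL/hr
Time remaining = 17.73617 mL ÷ 48.68085 mL/hr = 0.3643357 hr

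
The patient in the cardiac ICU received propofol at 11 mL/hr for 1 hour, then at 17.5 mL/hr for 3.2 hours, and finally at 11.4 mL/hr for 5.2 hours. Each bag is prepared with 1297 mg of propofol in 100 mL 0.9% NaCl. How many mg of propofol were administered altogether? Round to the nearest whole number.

Concentration = 1297 mg ÷ 100 mL = 12.97 mg/mL
Stage 1: 11 mL/hr × 1 hr = 11 mL → 11 mL × 12.97 mg/mL = 142.67 mg
Stage 2: 17.5 mL/hr × 3.2 hr = 56 mL → 56 mL × 12.97 mg/mL = 726.32 mg
Stage 3: 11.4 mL/hr × 5.2 hr = 59.28 mL → 59.28 mL × 12.97 mg/mL = 768.8616 mg
Total = 142.67 + 726.32 + 768.8616 = 1637.852 mg

1638 mg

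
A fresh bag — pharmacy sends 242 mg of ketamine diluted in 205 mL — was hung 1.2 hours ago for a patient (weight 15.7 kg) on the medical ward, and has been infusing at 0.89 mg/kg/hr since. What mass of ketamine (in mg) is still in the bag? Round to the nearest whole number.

225 mg

Dose = 0.89 mg/kg/hr × 15.7 kg = 13.973 mg/hr
Concentration = 242 mg ÷ 205 mL = 1.180488 mg/mL
Rate = 13.973 mg/hr ÷ 1.180488 mg/mL = 11.83663 mL/hr
Volume infused = 11.83663 mL/hr × 1.2 hr = 14.20396 mL
Volume remaining = 205 − 14.20396 = 190.796 mL
Drug remaining = 190.796 mL × 1.180488 mg/mL = 225.2324 mg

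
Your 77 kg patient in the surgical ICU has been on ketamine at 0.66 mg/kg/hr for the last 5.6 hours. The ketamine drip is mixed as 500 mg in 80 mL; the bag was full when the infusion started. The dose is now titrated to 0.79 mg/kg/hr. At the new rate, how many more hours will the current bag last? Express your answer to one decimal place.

Initial rate:
Dose = 0.66 mg/kg/hr × 77 kg = 50.82 mg/hr
Concentration = 500 mg ÷ 80 mL = 6.25 mg/mL
Rate = 50.82 mg/hr ÷ 6.25 mg/mL = 8.1312 mL/hr
Volume infused so far = 8.1312 mL/hr × 5.6 hr = 45.53472 mL
Volume remaining = 80 − 45.53472 = 34.46528 mL
New rate:
Dose = 0.79 mg/kg/hr × 77 kg = 60.83 mg/hr
Rate = 60.83 mg/hr ÷ 6.25 mg/mL = 9.7328 mL/hr
Time remaining = 34.46528 mL ÷ 9.7328 mL/hr = 3.541147 hr

3.5 hours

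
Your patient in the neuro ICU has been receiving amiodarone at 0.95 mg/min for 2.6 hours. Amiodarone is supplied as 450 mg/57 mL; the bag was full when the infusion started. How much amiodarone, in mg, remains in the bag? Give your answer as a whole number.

0.95 mg/min × 60 min/hr = 57 mg/hr
Concentration = 450 mg ÷ 57 mL = 7.894737 mg/mL
Rate = 57 mg/hr ÷ 7.894737 mg/mL = 7.22 mL/hr
Volume infused = 7.22 mL/hr × 2.6 hr = 18.772 mL
Volume remaining = 57 − 18.772 = 38.228 mL
Drug remaining = 38.228 mL × 7.894737 mg/mL = 301.8 mg

302 mg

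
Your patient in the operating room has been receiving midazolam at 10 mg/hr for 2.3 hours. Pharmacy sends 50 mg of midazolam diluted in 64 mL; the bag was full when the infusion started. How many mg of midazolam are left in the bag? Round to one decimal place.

Concentration = 50 mg ÷ 64 mL = 0.78125 mg/mL
Rate = 10 mg/hr ÷ 0.78125 mg/mL = 12.8 mL/hr
Volume infused = 12.8 mL/hr × 2.3 hr = 29.44 mL
Volume remaining = 64 − 29.44 = 34.56 mL
Drug remaining = 34.56 mL × 0.78125 mg/mL = 27 mg

27.0 mg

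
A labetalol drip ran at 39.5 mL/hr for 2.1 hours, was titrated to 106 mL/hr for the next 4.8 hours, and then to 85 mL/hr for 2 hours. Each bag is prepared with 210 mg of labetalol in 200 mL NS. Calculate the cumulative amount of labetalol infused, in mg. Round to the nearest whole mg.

800 mg

Concentration = 210 mg ÷ 200 mL = 1.05 mg/mL
Stage 1: 39.5 mL/hr × 2.1 hr = 82.95 mL → 82.95 mL × 1.05 mg/mL = 87.0975 mg
Stage 2: 106 mL/hr × 4.8 hr = 508.8 mL → 508.8 mL × 1.05 mg/mL = 534.24 mg
Stage 3: 85 mL/hr × 2 hr = 170 mL → 170 mL × 1.05 mg/mL = 178.5 mg
Total = 87.0975 + 534.24 + 178.5 = 799.8375 mg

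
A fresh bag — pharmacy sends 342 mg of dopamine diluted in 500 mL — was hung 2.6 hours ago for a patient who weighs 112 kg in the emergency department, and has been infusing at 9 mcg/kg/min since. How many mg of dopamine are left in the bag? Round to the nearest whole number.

Dose = 9 mcg/kg/min × 112 kg = 1008 mcg/min
1008 mcg/min × 60 min/hr = 60480 mcg/hr
Concentration = 342 mg ÷ 500 mL = 0.684 mg/mL = 684 mcg/mL
Rate = 60480 mcg/hr ÷ 684 mcg/mL = 88.42105 mL/hr
Volume infused = 88.42105 mL/hr × 2.6 hr = 229.8947 mL
Volume remaining = 500 − 229.8947 = 270.1053 mL
Drug remaining = 270.1053 mL × 684 mcg/mL = 184752 mcg = 184.752 mg

185 mg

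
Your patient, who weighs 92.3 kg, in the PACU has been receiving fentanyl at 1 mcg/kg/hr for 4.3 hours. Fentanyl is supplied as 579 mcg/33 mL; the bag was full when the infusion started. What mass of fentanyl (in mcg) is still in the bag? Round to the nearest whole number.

Dose = 1 mcg/kg/hr × 92.3 kg = 92.3 mcg/hr
Concentration = 579 mcg ÷ 33 mL = 17.54545 mcg/mL
Rate = 92.3 mcg/hr ÷ 17.54545 mcg/mL = 5.260622 mL/hr
Volume infused = 5.260622 mL/hr × 4.3 hr = 22.62067 mL
Volume remaining = 33 − 22.62067 = 10.37933 mL
Drug remaining = 10.37933 mL × 17.54545 mcg/mL = 182.11 mcg

182 mcg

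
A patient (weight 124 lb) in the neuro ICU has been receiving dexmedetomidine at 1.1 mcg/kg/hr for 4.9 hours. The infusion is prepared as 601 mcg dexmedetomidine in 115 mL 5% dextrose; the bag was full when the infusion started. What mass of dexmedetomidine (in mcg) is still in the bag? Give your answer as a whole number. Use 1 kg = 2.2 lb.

Weight = 124 lb ÷ 2.2 lb/kg = 56.36364 kg
Dose = 1.1 mcg/kg/hr × 56.36364 kg = 62 mcg/hr
Concentration = 601 mcg ÷ 115 mL = 5.226087 mcg/mL
Rate = 62 mcg/hr ÷ 5.226087 mcg/mL = 11.86356 mL/hr
Volume infused = 11.86356 mL/hr × 4.9 hr = 58.13145 mL
Volume remaining = 115 − 58.13145 = 56.86855 mL
Drug remaining = 56.86855 mL × 5.226087 mcg/mL = 297.2 mcg

297 mcg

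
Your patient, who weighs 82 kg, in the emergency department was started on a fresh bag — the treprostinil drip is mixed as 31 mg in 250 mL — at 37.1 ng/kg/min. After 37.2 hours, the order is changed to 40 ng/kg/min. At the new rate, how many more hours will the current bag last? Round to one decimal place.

Initial rate:
Dose = 37.1 ng/kg/min × 82 kg = 3042.2 ng/min
3042.2 ng/min × 60 min/hr = 182532 ng/hr
Concentration = 31 mg ÷ 250 mL = 0.124 mg/mL = 124000 ng/mL
Rate = 182532 ng/hr ÷ 124000 ng/mL = 1.472032 mL/hr
Volume infused so far = 1.472032 mL/hr × 37.2 hr = 54.7596 mL
Volume remaining = 250 − 54.7596 = 195.2404 mL
New rate:
Dose = 40 ng/kg/min × 82 kg = 3280 ng/min
3280 ng/min × 60 min/hr = 196800 ng/hr
Rate = 196800 ng/hr ÷ 124000 ng/mL = 1.587097 mL/hr
Time remaining = 195.2404 mL ÷ 1.587097 mL/hr = 123.0173 hr

123.0 hours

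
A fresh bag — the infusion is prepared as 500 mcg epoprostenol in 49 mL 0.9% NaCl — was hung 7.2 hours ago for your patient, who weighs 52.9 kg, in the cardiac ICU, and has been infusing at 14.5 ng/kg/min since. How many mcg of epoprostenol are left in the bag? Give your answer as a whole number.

Dose = 14.5 ng/kg/min × 52.9 kg = 767.05 ng/min
767.05 ng/min × 60 min/hr = 46023 ng/hr
Concentration = 500 mcg ÷ 49 mL = 10.20408 mcg/mL = 10204.08 ng/mL
Rate = 46023 ng/hr ÷ 10204.08 ng/mL = 4.510254 mL/hr
Volume infused = 4.510254 mL/hr × 7.2 hr = 32.47383 mL
Volume remaining = 49 − 32.47383 = 16.52617 mL
Drug remaining = 16.52617 mL × 10204.08 ng/mL = 168634.4 ng = 168.6344 mcg

169 mcg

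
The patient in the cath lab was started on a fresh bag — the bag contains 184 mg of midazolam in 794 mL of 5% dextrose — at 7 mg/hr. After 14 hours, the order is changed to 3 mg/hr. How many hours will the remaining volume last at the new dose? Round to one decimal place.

Initial rate:
Concentration = 184 mg ÷ 794 mL = 0.231738 mg/mL
Rate = 7 mg/hr ÷ 0.231738 mg/mL = 30.20652 mL/hr
Volume infused so far = 30.20652 mL/hr × 14 hr = 422.8913 mL
Volume remaining = 794 − 422.8913 = 371.1087 mL
New rate:
Rate = 3 mg/hr ÷ 0.231738 mg/mL = 12.94565 mL/hr
Time remaining = 371.1087 mL ÷ 12.94565 mL/hr = 28.66667 hr

28.7 hours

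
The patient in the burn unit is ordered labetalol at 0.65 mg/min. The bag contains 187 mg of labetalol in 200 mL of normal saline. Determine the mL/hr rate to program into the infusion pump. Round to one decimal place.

41.7 mL/hr

0.65 mg/min × 60 min/hr = 39 mg/hr
Concentration = 187 mg ÷ 200 mL = 0.935 mg/mL
Rate = 39 mg/hr ÷ 0.935 mg/mL = 41.71123 mL/hr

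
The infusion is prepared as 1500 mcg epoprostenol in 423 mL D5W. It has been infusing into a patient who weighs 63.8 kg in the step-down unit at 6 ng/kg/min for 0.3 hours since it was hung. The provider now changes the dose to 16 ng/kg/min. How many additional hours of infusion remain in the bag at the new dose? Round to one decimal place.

Initial rate:
Dose = 6 ng/kg/min × 63.8 kg = 382.8 ng/min
382.8 ng/min × 60 min/hr = 22968 ng/hr
Concentration = 1500 mcg ÷ 423 mL = 3.546099 mcg/mL = 3546.099 ng/mL
Rate = 22968 ng/hr ÷ 3546.099 ng/mL = 6.476976 mL/hr
Volume infused so far = 6.476976 mL/hr × 0.3 hr = 1.943093 mL
Volume remaining = 423 − 1.943093 = 421.0569 mL
New rate:
Dose = 16 ng/kg/min × 63.8 kg = 1020.8 ng/min
1020.8 ng/min × 60 min/hr = 61248 ng/hr
Rate = 61248 ng/hr ÷ 3546.099 ng/mL = 17.27194 mL/hr
Time remaining = 421.0569 mL ÷ 17.27194 mL/hr = 24.3781 hr

24.4 hours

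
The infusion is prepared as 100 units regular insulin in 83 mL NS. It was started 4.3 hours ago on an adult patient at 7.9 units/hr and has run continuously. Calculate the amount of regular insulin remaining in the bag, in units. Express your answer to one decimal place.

66.0 units

Concentration = 100 units ÷ 83 mL = 1.204819 units/mL
Rate = 7.9 units/hr ÷ 1.204819 units/mL = 6.557 mL/hr
Volume infused = 6.557 mL/hr × 4.3 hr = 28.1951 mL
Volume remaining = 83 − 28.1951 = 54.8049 mL
Drug remaining = 54.8049 mL × 1.204819 units/mL = 66.03 units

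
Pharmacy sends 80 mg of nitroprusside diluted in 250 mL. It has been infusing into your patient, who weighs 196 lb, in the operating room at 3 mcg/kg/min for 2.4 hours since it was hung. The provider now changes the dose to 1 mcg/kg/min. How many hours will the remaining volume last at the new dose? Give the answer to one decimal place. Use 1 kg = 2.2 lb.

Initial rate:
Weight = 196 lb ÷ 2.2 lb/kg = 89.09091 kg
Dose = 3 mcg/kg/min × 89.09091 kg = 267.2727 mcg/min
267.2727 mcg/min × 60 min/hr = 16036.36 mcg/hr
Concentration = 80 mg ÷ 250 mL = 0.32 mg/mL = 320 mcg/mL
Rate = 16036.36 mcg/hr ÷ 320 mcg/mL = 50.11364 mL/hr
Volume infused so far = 50.11364 mL/hr × 2.4 hr = 120.2727 mL
Volume remaining = 250 − 120.2727 = 129.7273 mL
New rate:
Dose = 1 mcg/kg/min × 89.09091 kg = 89.09091 mcg/min
89.09091 mcg/min × 60 min/hr = 5345.455 mcg/hr
Rate = 5345.455 mcg/hr ÷ 320 mcg/mL = 16.70455 mL/hr
Time remaining = 129.7273 mL ÷ 16.70455 mL/hr = 7.765986 hr

7.8 hours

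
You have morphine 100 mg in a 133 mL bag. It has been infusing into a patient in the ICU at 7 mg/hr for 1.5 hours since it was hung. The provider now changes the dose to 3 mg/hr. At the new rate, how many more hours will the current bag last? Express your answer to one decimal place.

Initial rate:
Concentration = 100 mg ÷ 133 mL = 0.7518797 mg/mL
Rate = 7 mg/hr ÷ 0.7518797 mg/mL = 9.31 mL/hr
Volume infused so far = 9.31 mL/hr × 1.5 hr = 13.965 mL
Volume remaining = 133 − 13.965 = 119.035 mL
New rate:
Rate = 3 mg/hr ÷ 0.7518797 mg/mL = 3.99 mL/hr
Time remaining = 119.035 mL ÷ 3.99 mL/hr = 29.83333 hr

29.8 hours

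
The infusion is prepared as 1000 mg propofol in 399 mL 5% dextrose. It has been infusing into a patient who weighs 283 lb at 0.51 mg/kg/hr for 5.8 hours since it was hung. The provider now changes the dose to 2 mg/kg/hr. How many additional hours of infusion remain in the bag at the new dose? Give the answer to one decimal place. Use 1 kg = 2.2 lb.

2.4 hours

Initial rate:
Weight = 283 lb ÷ 2.2 lb/kg = 128.6364 kg
Dose = 0.51 mg/kg/hr × 128.6364 kg = 65.60455 mg/hr
Concentration = 1000 mg ÷ 399 mL = 2.506266 mg/mL
Rate = 65.60455 mg/hr ÷ 2.506266 mg/mL = 26.17621 mL/hr
Volume infused so far = 26.17621 mL/hr × 5.8 hr = 151.822 mL
Volume remaining = 399 − 151.822 = 247.178 mL
New rate:
Dose = 2 mg/kg/hr × 128.6364 kg = 257.2727 mg/hr
Rate = 257.2727 mg/hr ÷ 2.506266 mg/mL = 102.6518 mL/hr
Time remaining = 247.178 mL ÷ 102.6518 mL/hr = 2.407926 hr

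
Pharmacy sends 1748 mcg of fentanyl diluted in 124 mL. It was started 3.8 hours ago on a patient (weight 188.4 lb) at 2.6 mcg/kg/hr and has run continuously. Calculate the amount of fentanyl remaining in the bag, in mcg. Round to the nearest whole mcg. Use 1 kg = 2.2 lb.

Weight = 188.4 lb ÷ 2.2 lb/kg = 85.63636 kg
Dose = 2.6 mcg/kg/hr × 85.63636 kg = 222.6545 mcg/hr
Concentration = 1748 mcg ÷ 124 mL = 14.09677 mcg/mL
Rate = 222.6545 mcg/hr ÷ 14.09677 mcg/mL = 15.79472 mL/hr
Volume infused = 15.79472 mL/hr × 3.8 hr = 60.01992 mL
Volume remaining = 124 − 60.01992 = 63.98008 mL
Drug remaining = 63.98008 mL × 14.09677 mcg/mL = 901.9127 mcg

902 mcg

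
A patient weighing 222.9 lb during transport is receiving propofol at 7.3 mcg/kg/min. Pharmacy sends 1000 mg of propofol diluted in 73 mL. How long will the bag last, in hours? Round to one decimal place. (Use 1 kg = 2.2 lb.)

Weight = 222.9 lb ÷ 2.2 lb/kg = 101.3182 kg
Dose = 7.3 mcg/kg/min × 101.3182 kg = 739.6227 mcg/min
739.6227 mcg/min × 60 min/hr = 44377.36 mcg/hr
Concentration = 1000 mg ÷ 73 mL = 13.69863 mg/mL = 13698.63 mcg/mL
Rate = 44377.36 mcg/hr ÷ 13698.63 mcg/mL = 3.239548 mL/hr
Duration = 73 mL ÷ 3.239548 mL/hr = 22.53401 hr

22.5 hours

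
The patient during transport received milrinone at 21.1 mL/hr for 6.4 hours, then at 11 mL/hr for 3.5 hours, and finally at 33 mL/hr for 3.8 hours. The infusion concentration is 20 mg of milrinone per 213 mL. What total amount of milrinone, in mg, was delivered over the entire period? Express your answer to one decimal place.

28.1 mg

Concentration = 20 mg ÷ 213 mL = 0.09389671 mg/mL
Stage 1: 21.1 mL/hr × 6.4 hr = 135.04 mL → 135.04 mL × 0.09389671 mg/mL = 12.67981 mg
Stage 2: 11 mL/hr × 3.5 hr = 38.5 mL → 38.5 mL × 0.09389671 mg/mL = 3.615023 mg
Stage 3: 33 mL/hr × 3.8 hr = 125.4 mL → 125.4 mL × 0.09389671 mg/mL = 11.77465 mg
Total = 12.67981 + 3.615023 + 11.77465 = 28.06948 mg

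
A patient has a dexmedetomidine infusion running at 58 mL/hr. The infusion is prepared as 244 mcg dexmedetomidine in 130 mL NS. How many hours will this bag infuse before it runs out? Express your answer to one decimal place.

2.2 hours

Duration = 130 mL ÷ 58 mL/hr = 2.241379 hr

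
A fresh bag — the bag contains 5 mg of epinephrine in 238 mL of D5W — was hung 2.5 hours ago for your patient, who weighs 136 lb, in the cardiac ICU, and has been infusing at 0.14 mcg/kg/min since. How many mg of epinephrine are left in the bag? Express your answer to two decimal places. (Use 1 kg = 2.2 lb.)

Weight = 136 lb ÷ 2.2 lb/kg = 61.81818 kg
Dose = 0.14 mcg/kg/min × 61.81818 kg = 8.654545 mcg/min
8.654545 mcg/min × 60 min/hr = 519.2727 mcg/hr
Concentration = 5 mg ÷ 238 mL = 0.0210084 mg/mL = 21.0084 mcg/mL
Rate = 519.2727 mcg/hr ÷ 21.0084 mcg/mL = 24.71738 mL/hr
Volume infused = 24.71738 mL/hr × 2.5 hr = 61.79345 mL
Volume remaining = 238 − 61.79345 = 176.2065 mL
Drug remaining = 176.2065 mL × 21.0084 mcg/mL = 3701.818 mcg = 3.701818 mg

3.70 mg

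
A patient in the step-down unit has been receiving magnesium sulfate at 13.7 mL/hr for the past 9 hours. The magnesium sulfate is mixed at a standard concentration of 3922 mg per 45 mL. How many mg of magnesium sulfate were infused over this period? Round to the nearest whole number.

10746 mg

Concentration = 3922 mg ÷ 45 mL = 87.15556 mg/mL
Drug rate = 13.7 mL/hr × 87.15556 mg/mL = 1194.031 mg/hr
Total = 1194.031 mg/hr × 9 hr = 10746.28 mg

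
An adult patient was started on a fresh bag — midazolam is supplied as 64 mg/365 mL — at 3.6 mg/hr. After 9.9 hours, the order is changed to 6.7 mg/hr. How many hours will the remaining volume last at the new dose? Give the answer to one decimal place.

Initial rate:
Concentration = 64 mg ÷ 365 mL = 0.1753425 mg/mL
Rate = 3.6 mg/hr ÷ 0.1753425 mg/mL = 20.53125 mL/hr
Volume infused so far = 20.53125 mL/hr × 9.9 hr = 203.2594 mL
Volume remaining = 365 − 203.2594 = 161.7406 mL
New rate:
Rate = 6.7 mg/hr ÷ 0.1753425 mg/mL = 38.21094 mL/hr
Time remaining = 161.7406 mL ÷ 38.21094 mL/hr = 4.232836 hr

4.2 hours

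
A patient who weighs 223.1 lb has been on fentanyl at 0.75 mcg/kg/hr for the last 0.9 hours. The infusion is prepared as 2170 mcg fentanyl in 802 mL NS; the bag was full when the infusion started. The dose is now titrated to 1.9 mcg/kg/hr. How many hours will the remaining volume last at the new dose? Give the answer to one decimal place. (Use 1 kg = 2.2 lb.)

10.9 hours

Initial rate:
Weight = 223.1 lb ÷ 2.2 lb/kg = 101.4091 kg
Dose = 0.75 mcg/kg/hr × 101.4091 kg = 76.05682 mcg/hr
Concentration = 2170 mcg ÷ 802 mL = 2.705736 mcg/mL
Rate = 76.05682 mcg/hr ÷ 2.705736 mcg/mL = 28.10948 mL/hr
Volume infused so far = 28.10948 mL/hr × 0.9 hr = 25.29853 mL
Volume remaining = 802 − 25.29853 = 776.7015 mL
New rate:
Dose = 1.9 mcg/kg/hr × 101.4091 kg = 192.6773 mcg/hr
Rate = 192.6773 mcg/hr ÷ 2.705736 mcg/mL = 71.21068 mL/hr
Time remaining = 776.7015 mL ÷ 71.21068 mL/hr = 10.90709 hr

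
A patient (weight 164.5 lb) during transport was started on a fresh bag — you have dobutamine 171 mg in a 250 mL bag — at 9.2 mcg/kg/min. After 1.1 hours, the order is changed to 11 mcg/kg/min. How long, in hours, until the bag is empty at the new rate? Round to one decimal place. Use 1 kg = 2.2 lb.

2.5 hours

Initial rate:
Weight = 164.5 lb ÷ 2.2 lb/kg = 74.77273 kg
Dose = 9.2 mcg/kg/min × 74.77273 kg = 687.9091 mcg/min
687.9091 mcg/min × 60 min/hr = 41274.55 mcg/hr
Concentration = 171 mg ÷ 250 mL = 0.684 mg/mL = 684 mcg/mL
Rate = 41274.55 mcg/hr ÷ 684 mcg/mL = 60.3429 mL/hr
Volume infused so far = 60.3429 mL/hr × 1.1 hr = 66.37719 mL
Volume remaining = 250 − 66.37719 = 183.6228 mL
New rate:
Dose = 11 mcg/kg/min × 74.77273 kg = 822.5 mcg/min
822.5 mcg/min × 60 min/hr = 49350 mcg/hr
Rate = 49350 mcg/hr ÷ 684 mcg/mL = 72.14912 mL/hr
Time remaining = 183.6228 mL ÷ 72.14912 mL/hr = 2.545046 hr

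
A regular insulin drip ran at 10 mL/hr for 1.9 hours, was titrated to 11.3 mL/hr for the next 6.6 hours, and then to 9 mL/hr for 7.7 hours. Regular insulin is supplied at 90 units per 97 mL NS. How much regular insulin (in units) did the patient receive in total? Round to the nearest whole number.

Concentration = 90 units ÷ 97 mL = 0.9278351 units/mL
Stage 1: 10 mL/hr × 1.9 hr = 19 mL → 19 mL × 0.9278351 units/mL = 17.62887 units
Stage 2: 11.3 mL/hr × 6.6 hr = 74.58 mL → 74.58 mL × 0.9278351 units/mL = 69.19794 units
Stage 3: 9 mL/hr × 7.7 hr = 69.3 mL → 69.3 mL × 0.9278351 units/mL = 64.29897 units
Total = 17.62887 + 69.19794 + 64.29897 = 151.1258 units

151 units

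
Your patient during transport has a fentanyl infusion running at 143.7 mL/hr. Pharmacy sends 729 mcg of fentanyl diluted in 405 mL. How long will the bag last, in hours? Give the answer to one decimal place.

Duration = 405 mL ÷ 143.7 mL/hr = 2.818372 hr

2.8 hours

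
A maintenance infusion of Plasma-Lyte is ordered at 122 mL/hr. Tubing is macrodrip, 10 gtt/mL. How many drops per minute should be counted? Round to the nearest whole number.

122 mL/hr ÷ 60 min/hr = 2.033333 mL/min
2.033333 mL/min × 10 gtt/mL = 20.33333 gtt/min

20 gtt/min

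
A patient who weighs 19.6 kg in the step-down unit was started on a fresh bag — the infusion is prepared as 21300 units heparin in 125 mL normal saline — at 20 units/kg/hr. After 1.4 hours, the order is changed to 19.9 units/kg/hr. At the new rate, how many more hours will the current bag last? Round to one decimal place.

Initial rate:
Dose = 20 units/kg/hr × 19.6 kg = 392 units/hr
Concentration = 21300 units ÷ 125 mL = 170.4 units/mL
Rate = 392 units/hr ÷ 170.4 units/mL = 2.300469 mL/hr
Volume infused so far = 2.300469 mL/hr × 1.4 hr = 3.220657 mL
Volume remaining = 125 − 3.220657 = 121.7793 mL
New rate:
Dose = 19.9 units/kg/hr × 19.6 kg = 390.04 units/hr
Rate = 390.04 units/hr ÷ 170.4 units/mL = 2.288967 mL/hr
Time remaining = 121.7793 mL ÷ 2.288967 mL/hr = 53.20275 hr

53.2 hours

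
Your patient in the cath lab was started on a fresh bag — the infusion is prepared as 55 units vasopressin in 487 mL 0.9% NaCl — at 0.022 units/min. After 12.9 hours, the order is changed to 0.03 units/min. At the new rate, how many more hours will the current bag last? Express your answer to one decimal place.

21.1 hours

Initial rate:
0.022 units/min × 60 min/hr = 1.32 units/hr
Concentration = 55 units ÷ 487 mL = 0.1129363 units/mL
Rate = 1.32 units/hr ÷ 0.1129363 units/mL = 11.688 mL/hr
Volume infused so far = 11.688 mL/hr × 12.9 hr = 150.7752 mL
Volume remaining = 487 − 150.7752 = 336.2248 mL
New rate:
0.03 units/min × 60 min/hr = 1.8 units/hr
Rate = 1.8 units/hr ÷ 0.1129363 units/mL = 15.93818 mL/hr
Time remaining = 336.2248 mL ÷ 15.93818 mL/hr = 21.09556 hr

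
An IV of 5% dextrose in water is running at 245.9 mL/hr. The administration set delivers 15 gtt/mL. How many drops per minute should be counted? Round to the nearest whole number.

245.9 mL/hr ÷ 60 min/hr = 4.098333 mL/min
4.098333 mL/min × 15 gtt/mL = 61.475 gtt/min

61 gtt/min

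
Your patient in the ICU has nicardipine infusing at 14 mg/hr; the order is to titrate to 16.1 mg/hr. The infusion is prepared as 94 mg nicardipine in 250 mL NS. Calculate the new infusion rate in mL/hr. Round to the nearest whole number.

43 mL/hr

Concentration = 94 mg ÷ 250 mL = 0.376 mg/mL
Rate = 16.1 mg/hr ÷ 0.376 mg/mL = 42.81915 mL/hr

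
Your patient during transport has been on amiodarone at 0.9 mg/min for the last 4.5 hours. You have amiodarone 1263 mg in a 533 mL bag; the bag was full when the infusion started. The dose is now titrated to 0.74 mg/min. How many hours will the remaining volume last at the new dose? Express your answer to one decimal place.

23.0 hours

Initial rate:
0.9 mg/min × 60 min/hr = 54 mg/hr
Concentration = 1263 mg ÷ 533 mL = 2.369606 mg/mL
Rate = 54 mg/hr ÷ 2.369606 mg/mL = 22.7886 mL/hr
Volume infused so far = 22.7886 mL/hr × 4.5 hr = 102.5487 mL
Volume remaining = 533 − 102.5487 = 430.4513 mL
New rate:
0.74 mg/min × 60 min/hr = 44.4 mg/hr
Rate = 44.4 mg/hr ÷ 2.369606 mg/mL = 18.73729 mL/hr
Time remaining = 430.4513 mL ÷ 18.73729 mL/hr = 22.97297 hr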